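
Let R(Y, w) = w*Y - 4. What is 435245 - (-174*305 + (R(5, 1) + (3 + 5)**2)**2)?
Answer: 484090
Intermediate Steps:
R(Y, w) = -4 + Y*w (R(Y, w) = Y*w - 4 = -4 + Y*w)
435245 - (-174*305 + (R(5, 1) + (3 + 5)**2)**2) = 435245 - (-174*305 + ((-4 + 5*1) + (3 + 5)**2)**2) = 435245 - (-53070 + ((-4 + 5) + 8**2)**2) = 435245 - (-53070 + (1 + 64)**2) = 435245 - (-53070 + 65**2) = 435245 - (-53070 + 4225) = 435245 - 1*(-48845) = 435245 + 48845 = 484090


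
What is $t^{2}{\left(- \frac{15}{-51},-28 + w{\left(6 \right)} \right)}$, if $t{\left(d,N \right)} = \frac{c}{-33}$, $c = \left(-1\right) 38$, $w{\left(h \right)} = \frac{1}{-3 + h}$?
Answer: $\frac{1444}{1089} \approx 1.326$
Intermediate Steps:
$c = -38$
$t{\left(d,N \right)} = \frac{38}{33}$ ($t{\left(d,N \right)} = - \frac{38}{-33} = \left(-38\right) \left(- \frac{1}{33}\right) = \frac{38}{33}$)
$t^{2}{\left(- \frac{15}{-51},-28 + w{\left(6 \right)} \right)} = \left(\frac{38}{33}\right)^{2} = \frac{1444}{1089}$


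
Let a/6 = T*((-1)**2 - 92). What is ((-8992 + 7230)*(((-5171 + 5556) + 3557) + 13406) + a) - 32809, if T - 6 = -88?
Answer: -30555213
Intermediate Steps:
T = -82 (T = 6 - 88 = -82)
a = 44772 (a = 6*(-82*((-1)**2 - 92)) = 6*(-82*(1 - 92)) = 6*(-82*(-91)) = 6*7462 = 44772)
((-8992 + 7230)*(((-5171 + 5556) + 3557) + 13406) + a) - 32809 = ((-8992 + 7230)*(((-5171 + 5556) + 3557) + 13406) + 44772) - 32809 = (-1762*((385 + 3557) + 13406) + 44772) - 32809 = (-1762*(3942 + 13406) + 44772) - 32809 = (-1762*17348 + 44772) - 32809 = (-30567176 + 44772) - 32809 = -30522404 - 32809 = -30555213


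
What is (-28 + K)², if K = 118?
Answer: 8100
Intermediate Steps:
(-28 + K)² = (-28 + 118)² = 90² = 8100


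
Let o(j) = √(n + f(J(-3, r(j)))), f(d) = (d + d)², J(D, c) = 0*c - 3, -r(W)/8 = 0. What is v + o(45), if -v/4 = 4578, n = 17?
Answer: -18312 + √53 ≈ -18305.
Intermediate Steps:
r(W) = 0 (r(W) = -8*0 = 0)
J(D, c) = -3 (J(D, c) = 0 - 3 = -3)
v = -18312 (v = -4*4578 = -18312)
f(d) = 4*d² (f(d) = (2*d)² = 4*d²)
o(j) = √53 (o(j) = √(17 + 4*(-3)²) = √(17 + 4*9) = √(17 + 36) = √53)
v + o(45) = -18312 + √53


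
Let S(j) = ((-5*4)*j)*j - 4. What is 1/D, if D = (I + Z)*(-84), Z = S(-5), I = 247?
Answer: 1/21588 ≈ 4.6322e-5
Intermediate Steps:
S(j) = -4 - 20*j² (S(j) = (-20*j)*j - 4 = -20*j² - 4 = -4 - 20*j²)
Z = -504 (Z = -4 - 20*(-5)² = -4 - 20*25 = -4 - 500 = -504)
D = 21588 (D = (247 - 504)*(-84) = -257*(-84) = 21588)
1/D = 1/21588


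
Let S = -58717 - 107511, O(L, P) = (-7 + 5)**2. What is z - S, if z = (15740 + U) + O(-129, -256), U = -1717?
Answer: 180255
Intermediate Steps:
O(L, P) = 4 (O(L, P) = (-2)**2 = 4)
S = -166228
z = 14027 (z = (15740 - 1717) + 4 = 14023 + 4 = 14027)
z - S = 14027 - 1*(-166228) = 14027 + 166228 = 180255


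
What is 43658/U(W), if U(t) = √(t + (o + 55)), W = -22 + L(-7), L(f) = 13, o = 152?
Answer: 21829*√22/33 ≈ 3102.6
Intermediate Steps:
W = -9 (W = -22 + 13 = -9)
U(t) = √(207 + t) (U(t) = √(t + (152 + 55)) = √(t + 207) = √(207 + t))
43658/U(W) = 43658/(√(207 - 9)) = 43658/(√198) = 43658/((3*√22)) = 43658*(√22/66) = 21829*√22/33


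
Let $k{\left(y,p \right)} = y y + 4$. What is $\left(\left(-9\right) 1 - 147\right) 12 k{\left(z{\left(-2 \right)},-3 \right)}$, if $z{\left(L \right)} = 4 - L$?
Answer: $-74880$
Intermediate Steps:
$k{\left(y,p \right)} = 4 + y^{2}$ ($k{\left(y,p \right)} = y^{2} + 4 = 4 + y^{2}$)
$\left(\left(-9\right) 1 - 147\right) 12 k{\left(z{\left(-2 \right)},-3 \right)} = \left(\left(-9\right) 1 - 147\right) 12 \left(4 + \left(4 - -2\right)^{2}\right) = \left(-9 - 147\right) 12 \left(4 + \left(4 + 2\right)^{2}\right) = - 156 \cdot 12 \left(4 + 6^{2}\right) = - 156 \cdot 12 \left(4 + 36\right) = - 156 \cdot 12 \cdot 40 = \left(-156\right) 480 = -74880$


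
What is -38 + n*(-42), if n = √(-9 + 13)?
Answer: -122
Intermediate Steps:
n = 2 (n = √4 = 2)
-38 + n*(-42) = -38 + 2*(-42) = -38 - 84 = -122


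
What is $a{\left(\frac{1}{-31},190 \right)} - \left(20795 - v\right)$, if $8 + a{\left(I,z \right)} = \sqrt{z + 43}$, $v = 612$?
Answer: $-20191 + \sqrt{233} \approx -20176.0$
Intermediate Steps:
$a{\left(I,z \right)} = -8 + \sqrt{43 + z}$ ($a{\left(I,z \right)} = -8 + \sqrt{z + 43} = -8 + \sqrt{43 + z}$)
$a{\left(\frac{1}{-31},190 \right)} - \left(20795 - v\right) = \left(-8 + \sqrt{43 + 190}\right) - \left(20795 - 612\right) = \left(-8 + \sqrt{233}\right) - \left(20795 - 612\right) = \left(-8 + \sqrt{233}\right) - 20183 = -20191 + \sqrt{233}$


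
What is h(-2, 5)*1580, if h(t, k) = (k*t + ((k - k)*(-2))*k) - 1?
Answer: -17380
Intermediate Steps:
h(t, k) = -1 + k*t (h(t, k) = (k*t + (0*(-2))*k) - 1 = (k*t + 0*k) - 1 = (k*t + 0) - 1 = k*t - 1 = -1 + k*t)
h(-2, 5)*1580 = (-1 + 5*(-2))*1580 = (-1 - 10)*1580 = -11*1580 = -17380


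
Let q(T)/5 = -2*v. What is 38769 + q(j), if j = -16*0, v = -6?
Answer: 38829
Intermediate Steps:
j = 0
q(T) = 60 (q(T) = 5*(-2*(-6)) = 5*12 = 60)
38769 + q(j) = 38769 + 60 = 38829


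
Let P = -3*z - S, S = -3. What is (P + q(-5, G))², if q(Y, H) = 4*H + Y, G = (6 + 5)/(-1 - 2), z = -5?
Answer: 25/9 ≈ 2.7778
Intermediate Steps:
G = -11/3 (G = 11/(-3) = 11*(-⅓) = -11/3 ≈ -3.6667)
q(Y, H) = Y + 4*H
P = 18 (P = -3*(-5) - 1*(-3) = 15 + 3 = 18)
(P + q(-5, G))² = (18 + (-5 + 4*(-11/3)))² = (18 + (-5 - 44/3))² = (18 - 59/3)² = (-5/3)² = 25/9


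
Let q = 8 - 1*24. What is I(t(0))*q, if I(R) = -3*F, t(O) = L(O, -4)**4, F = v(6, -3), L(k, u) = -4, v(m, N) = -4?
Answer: -192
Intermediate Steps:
F = -4
t(O) = 256 (t(O) = (-4)**4 = 256)
I(R) = 12 (I(R) = -3*(-4) = 12)
q = -16 (q = 8 - 24 = -16)
I(t(0))*q = 12*(-16) = -192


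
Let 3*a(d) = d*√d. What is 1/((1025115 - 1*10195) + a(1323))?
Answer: 1014920/1029805308037 - 9261*√3/1029805308037 ≈ 9.6997e-7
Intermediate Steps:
a(d) = d^(3/2)/3 (a(d) = (d*√d)/3 = d^(3/2)/3)
1/((1025115 - 1*10195) + a(1323)) = 1/((1025115 - 1*10195) + 1323^(3/2)/3) = 1/((1025115 - 10195) + (27783*√3)/3) = 1/(1014920 + 9261*√3)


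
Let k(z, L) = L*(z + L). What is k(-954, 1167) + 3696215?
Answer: 3944786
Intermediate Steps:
k(z, L) = L*(L + z)
k(-954, 1167) + 3696215 = 1167*(1167 - 954) + 3696215 = 1167*213 + 3696215 = 248571 + 3696215 = 3944786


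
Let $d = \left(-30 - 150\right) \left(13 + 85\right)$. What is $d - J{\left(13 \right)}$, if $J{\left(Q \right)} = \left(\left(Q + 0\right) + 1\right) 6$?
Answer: $-17724$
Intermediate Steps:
$d = -17640$ ($d = \left(-180\right) 98 = -17640$)
$J{\left(Q \right)} = 6 + 6 Q$ ($J{\left(Q \right)} = \left(Q + 1\right) 6 = \left(1 + Q\right) 6 = 6 + 6 Q$)
$d - J{\left(13 \right)} = -17640 - \left(6 + 6 \cdot 13\right) = -17640 - \left(6 + 78\right) = -17640 - 84 = -17724$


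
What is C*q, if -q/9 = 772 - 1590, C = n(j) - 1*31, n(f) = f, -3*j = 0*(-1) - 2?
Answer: -223314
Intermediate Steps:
j = ⅔ (j = -(0*(-1) - 2)/3 = -(0 - 2)/3 = -⅓*(-2) = ⅔ ≈ 0.66667)
C = -91/3 (C = ⅔ - 1*31 = ⅔ - 31 = -91/3 ≈ -30.333)
q = 7362 (q = -9*(772 - 1590) = -9*(-818) = 7362)
C*q = -91/3*7362 = -223314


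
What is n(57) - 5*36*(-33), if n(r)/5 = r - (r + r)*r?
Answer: -26265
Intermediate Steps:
n(r) = -10*r² + 5*r (n(r) = 5*(r - (r + r)*r) = 5*(r - 2*r*r) = 5*(r - 2*r²) = -10*r² + 5*r)
n(57) - 5*36*(-33) = 5*57*(1 - 2*57) - 5*36*(-33) = 5*57*(1 - 114) - 180*(-33) = 5*57*(-113) + 5940 = -32205 + 5940 = -26265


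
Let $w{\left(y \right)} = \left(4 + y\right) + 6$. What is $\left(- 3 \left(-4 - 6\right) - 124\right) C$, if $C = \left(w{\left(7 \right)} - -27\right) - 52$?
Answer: $752$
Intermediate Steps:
$w{\left(y \right)} = 10 + y$
$C = -8$ ($C = \left(\left(10 + 7\right) - -27\right) - 52 = \left(17 + 27\right) - 52 = 44 - 52 = -8$)
$\left(- 3 \left(-4 - 6\right) - 124\right) C = \left(- 3 \left(-4 - 6\right) - 124\right) \left(-8\right) = \left(\left(-3\right) \left(-10\right) - 124\right) \left(-8\right) = \left(30 - 124\right) \left(-8\right) = \left(-94\right) \left(-8\right) = 752$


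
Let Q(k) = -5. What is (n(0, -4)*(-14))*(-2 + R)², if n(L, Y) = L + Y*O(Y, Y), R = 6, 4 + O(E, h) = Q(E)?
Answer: -8064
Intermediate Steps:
O(E, h) = -9 (O(E, h) = -4 - 5 = -9)
n(L, Y) = L - 9*Y (n(L, Y) = L + Y*(-9) = L - 9*Y)
(n(0, -4)*(-14))*(-2 + R)² = ((0 - 9*(-4))*(-14))*(-2 + 6)² = ((0 + 36)*(-14))*4² = (36*(-14))*16 = -504*16 = -8064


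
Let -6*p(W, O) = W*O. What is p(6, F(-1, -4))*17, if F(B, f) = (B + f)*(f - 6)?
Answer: -850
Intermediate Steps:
F(B, f) = (-6 + f)*(B + f) (F(B, f) = (B + f)*(-6 + f) = (-6 + f)*(B + f))
p(W, O) = -O*W/6 (p(W, O) = -W*O/6 = -O*W/6)
p(6, F(-1, -4))*17 = -1/6*((-4)**2 - 6*(-1) - 6*(-4) - 1*(-4))*6*17 = -1/6*(16 + 6 + 24 + 4)*6*17 = -1/6*50*6*17 = -50*17 = -850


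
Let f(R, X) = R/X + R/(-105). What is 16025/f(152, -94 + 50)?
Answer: -18508875/5662 ≈ -3269.0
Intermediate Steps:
f(R, X) = -R/105 + R/X (f(R, X) = R/X + R*(-1/105) = R/X - R/105 = -R/105 + R/X)
16025/f(152, -94 + 50) = 16025/(-1/105*152 + 152/(-94 + 50)) = 16025/(-152/105 + 152/(-44)) = 16025/(-152/105 + 152*(-1/44)) = 16025/(-152/105 - 38/11) = 16025/(-5662/1155) = 16025*(-1155/5662) = -18508875/5662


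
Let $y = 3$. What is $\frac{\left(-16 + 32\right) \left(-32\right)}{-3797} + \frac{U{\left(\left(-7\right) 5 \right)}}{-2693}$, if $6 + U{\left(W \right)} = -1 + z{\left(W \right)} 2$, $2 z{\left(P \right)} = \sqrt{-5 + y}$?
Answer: $\frac{1405395}{10225321} - \frac{i \sqrt{2}}{2693} \approx 0.13744 - 0.00052514 i$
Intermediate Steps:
$z{\left(P \right)} = \frac{i \sqrt{2}}{2}$ ($z{\left(P \right)} = \frac{\sqrt{-5 + 3}}{2} = \frac{\sqrt{-2}}{2} = \frac{i \sqrt{2}}{2}$)
$U{\left(W \right)} = -7 + i \sqrt{2}$ ($U{\left(W \right)} = -6 - \left(1 - \frac{i \sqrt{2}}{2} \cdot 2\right) = -6 - \left(1 - i \sqrt{2}\right) = -7 + i \sqrt{2}$)
$\frac{\left(-16 + 32\right) \left(-32\right)}{-3797} + \frac{U{\left(\left(-7\right) 5 \right)}}{-2693} = \frac{\left(-16 + 32\right) \left(-32\right)}{-3797} + \frac{-7 + i \sqrt{2}}{-2693} = 16 \left(-32\right) \left(- \frac{1}{3797}\right) + \left(-7 + i \sqrt{2}\right) \left(- \frac{1}{2693}\right) = \left(-512\right) \left(- \frac{1}{3797}\right) + \left(\frac{7}{2693} - \frac{i \sqrt{2}}{2693}\right) = \frac{512}{3797} + \left(\frac{7}{2693} - \frac{i \sqrt{2}}{2693}\right) = \frac{1405395}{10225321} - \frac{i \sqrt{2}}{2693}$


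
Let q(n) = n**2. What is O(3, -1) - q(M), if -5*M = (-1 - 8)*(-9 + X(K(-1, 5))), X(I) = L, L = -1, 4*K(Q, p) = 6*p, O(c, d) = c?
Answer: -321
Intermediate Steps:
K(Q, p) = 3*p/2 (K(Q, p) = (6*p)/4 = 3*p/2)
X(I) = -1
M = -18 (M = -(-1 - 8)*(-9 - 1)/5 = -(-9)*(-10)/5 = -1/5*90 = -18)
O(3, -1) - q(M) = 3 - 1*(-18)**2 = 3 - 1*324 = 3 - 324 = -321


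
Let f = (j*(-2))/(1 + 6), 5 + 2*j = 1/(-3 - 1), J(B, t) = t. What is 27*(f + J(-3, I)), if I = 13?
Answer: 1485/4 ≈ 371.25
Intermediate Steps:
j = -21/8 (j = -5/2 + 1/(2*(-3 - 1)) = -5/2 + (½)/(-4) = -5/2 + (½)*(-¼) = -5/2 - ⅛ = -21/8 ≈ -2.6250)
f = ¾ (f = (-21/8*(-2))/(1 + 6) = (21/4)/7 = (21/4)*(⅐) = ¾ ≈ 0.75000)
27*(f + J(-3, I)) = 27*(¾ + 13) = 27*(55/4) = 1485/4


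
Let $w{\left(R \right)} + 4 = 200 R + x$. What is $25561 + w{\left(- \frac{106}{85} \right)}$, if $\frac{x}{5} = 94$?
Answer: $\frac{438219}{17} \approx 25778.0$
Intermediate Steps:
$x = 470$ ($x = 5 \cdot 94 = 470$)
$w{\left(R \right)} = 466 + 200 R$ ($w{\left(R \right)} = -4 + \left(200 R + 470\right) = -4 + \left(470 + 200 R\right) = 466 + 200 R$)
$25561 + w{\left(- \frac{106}{85} \right)} = 25561 + \left(466 + 200 \left(- \frac{106}{85}\right)\right) = 25561 + \left(466 - \frac{4240}{17}\right) = 25561 + \frac{3682}{17} = \frac{438219}{17}$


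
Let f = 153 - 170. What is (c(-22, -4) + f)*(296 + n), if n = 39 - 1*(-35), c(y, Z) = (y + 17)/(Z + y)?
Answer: -80845/13 ≈ -6218.8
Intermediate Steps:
c(y, Z) = (17 + y)/(Z + y)
f = -17
n = 74 (n = 39 + 35 = 74)
(c(-22, -4) + f)*(296 + n) = ((17 - 22)/(-4 - 22) - 17)*(296 + 74) = (-5/(-26) - 17)*370 = (-1/26*(-5) - 17)*370 = (5/26 - 17)*370 = -437/26*370 = -80845/13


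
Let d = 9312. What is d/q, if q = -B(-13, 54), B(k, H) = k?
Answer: 9312/13 ≈ 716.31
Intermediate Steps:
q = 13 (q = -1*(-13) = 13)
d/q = 9312/13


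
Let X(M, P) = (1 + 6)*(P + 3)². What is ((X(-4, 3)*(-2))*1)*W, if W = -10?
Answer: 5040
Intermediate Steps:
X(M, P) = 7*(3 + P)²
((X(-4, 3)*(-2))*1)*W = (((7*(3 + 3)²)*(-2))*1)*(-10) = (((7*6²)*(-2))*1)*(-10) = (((7*36)*(-2))*1)*(-10) = ((252*(-2))*1)*(-10) = -504*1*(-10) = -504*(-10) = 5040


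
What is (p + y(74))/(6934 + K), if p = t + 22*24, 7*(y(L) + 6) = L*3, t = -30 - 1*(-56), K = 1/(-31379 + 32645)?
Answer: 5137428/61449115 ≈ 0.083605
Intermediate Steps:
K = 1/1266 ≈ 0.00078989
t = 26 (t = -30 + 56 = 26)
y(L) = -6 + 3*L/7 (y(L) = -6 + (L*3)/7 = -6 + (3*L)/7 = -6 + 3*L/7)
p = 554 (p = 26 + 22*24 = 26 + 528 = 554)
(p + y(74))/(6934 + K) = (554 + (-6 + (3/7)*74))/(6934 + 1/1266) = (554 + (-6 + 222/7))/(8778445/1266) = (554 + 180/7)*(1266/8778445) = (4058/7)*(1266/8778445) = 5137428/61449115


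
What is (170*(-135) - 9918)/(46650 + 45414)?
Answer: -2739/7672 ≈ -0.35701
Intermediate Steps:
(170*(-135) - 9918)/(46650 + 45414) = (-22950 - 9918)/92064 = -32868*1/92064 = -2739/7672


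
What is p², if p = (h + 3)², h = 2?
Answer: 625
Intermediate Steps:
p = 25 (p = (2 + 3)² = 5² = 25)
p² = 25² = 625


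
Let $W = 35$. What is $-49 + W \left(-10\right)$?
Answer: $-399$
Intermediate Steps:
$-49 + W \left(-10\right) = -49 + 35 \left(-10\right) = -49 - 350 = -399$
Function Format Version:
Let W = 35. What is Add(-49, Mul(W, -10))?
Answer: -399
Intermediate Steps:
Add(-49, Mul(W, -10)) = Add(-49, Mul(35, -10)) = Add(-49, -350) = -399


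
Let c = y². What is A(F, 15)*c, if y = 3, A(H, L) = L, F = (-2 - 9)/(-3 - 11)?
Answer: 135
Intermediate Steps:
F = 11/14 (F = -11/(-14) = -11*(-1/14) = 11/14 ≈ 0.78571)
c = 9 (c = 3² = 9)
A(F, 15)*c = 15*9 = 135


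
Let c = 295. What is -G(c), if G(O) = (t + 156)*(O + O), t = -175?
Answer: 11210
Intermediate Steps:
G(O) = -38*O (G(O) = (-175 + 156)*(O + O) = -38*O)
-G(c) = -(-38)*295 = -1*(-11210) = 11210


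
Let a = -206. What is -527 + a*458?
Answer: -94875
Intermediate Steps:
-527 + a*458 = -527 - 206*458 = -527 - 94348 = -94875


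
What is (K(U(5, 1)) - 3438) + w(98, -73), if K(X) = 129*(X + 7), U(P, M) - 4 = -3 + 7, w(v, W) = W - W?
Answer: -1503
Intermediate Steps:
w(v, W) = 0
U(P, M) = 8 (U(P, M) = 4 + (-3 + 7) = 4 + 4 = 8)
K(X) = 903 + 129*X (K(X) = 129*(7 + X) = 903 + 129*X)
(K(U(5, 1)) - 3438) + w(98, -73) = ((903 + 129*8) - 3438) + 0 = ((903 + 1032) - 3438) + 0 = (1935 - 3438) + 0 = -1503 + 0 = -1503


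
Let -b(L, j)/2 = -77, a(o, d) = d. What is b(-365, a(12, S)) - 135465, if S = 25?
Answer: -135311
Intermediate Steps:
b(L, j) = 154 (b(L, j) = -2*(-77) = 154)
b(-365, a(12, S)) - 135465 = 154 - 135465 = -135311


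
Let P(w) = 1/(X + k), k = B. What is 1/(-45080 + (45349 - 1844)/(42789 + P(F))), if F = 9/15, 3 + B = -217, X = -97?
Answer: -13564112/611456377875 ≈ -2.2183e-5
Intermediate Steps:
B = -220 (B = -3 - 217 = -220)
k = -220
F = ⅗ (F = 9*(1/15) = ⅗ ≈ 0.60000)
P(w) = -1/317 (P(w) = 1/(-97 - 220) = 1/(-317) = -1/317)
1/(-45080 + (45349 - 1844)/(42789 + P(F))) = 1/(-45080 + (45349 - 1844)/(42789 - 1/317)) = 1/(-45080 + 43505/(13564112/317)) = 1/(-45080 + 43505*(317/13564112)) = 1/(-45080 + 13791085/13564112) = 1/(-611456377875/13564112) = -13564112/611456377875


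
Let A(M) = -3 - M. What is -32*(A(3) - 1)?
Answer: 224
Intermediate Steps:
-32*(A(3) - 1) = -32*((-3 - 1*3) - 1) = -32*((-3 - 3) - 1) = -32*(-6 - 1) = -32*(-7) = 224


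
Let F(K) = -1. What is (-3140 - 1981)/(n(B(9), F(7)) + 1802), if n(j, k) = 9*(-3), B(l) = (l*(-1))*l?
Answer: -5121/1775 ≈ -2.8851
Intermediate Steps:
B(l) = -l² (B(l) = (-l)*l = -l²)
n(j, k) = -27
(-3140 - 1981)/(n(B(9), F(7)) + 1802) = (-3140 - 1981)/(-27 + 1802) = -5121/1775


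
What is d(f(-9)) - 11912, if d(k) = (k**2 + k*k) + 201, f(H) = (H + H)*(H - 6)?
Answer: 134089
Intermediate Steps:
f(H) = 2*H*(-6 + H) (f(H) = (2*H)*(-6 + H) = 2*H*(-6 + H))
d(k) = 201 + 2*k**2 (d(k) = (k**2 + k**2) + 201 = 2*k**2 + 201 = 201 + 2*k**2)
d(f(-9)) - 11912 = (201 + 2*(2*(-9)*(-6 - 9))**2) - 11912 = (201 + 2*(2*(-9)*(-15))**2) - 11912 = (201 + 2*270**2) - 11912 = (201 + 2*72900) - 11912 = (201 + 145800) - 11912 = 146001 - 11912 = 134089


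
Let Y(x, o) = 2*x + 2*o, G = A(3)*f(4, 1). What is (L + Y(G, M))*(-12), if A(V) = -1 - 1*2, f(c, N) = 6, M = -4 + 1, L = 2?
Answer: 480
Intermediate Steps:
M = -3
A(V) = -3 (A(V) = -1 - 2 = -3)
G = -18 (G = -3*6 = -18)
Y(x, o) = 2*o + 2*x
(L + Y(G, M))*(-12) = (2 + (2*(-3) + 2*(-18)))*(-12) = (2 + (-6 - 36))*(-12) = (2 - 42)*(-12) = -40*(-12) = 480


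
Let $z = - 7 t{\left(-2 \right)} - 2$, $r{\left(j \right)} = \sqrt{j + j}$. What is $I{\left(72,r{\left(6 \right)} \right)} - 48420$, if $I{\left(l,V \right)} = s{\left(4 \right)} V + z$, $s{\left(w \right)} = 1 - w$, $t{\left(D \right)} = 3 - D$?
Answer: $-48457 - 6 \sqrt{3} \approx -48467.0$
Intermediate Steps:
$r{\left(j \right)} = \sqrt{2} \sqrt{j}$ ($r{\left(j \right)} = \sqrt{2 j} = \sqrt{2} \sqrt{j}$)
$z = -37$ ($z = - 7 \left(3 - -2\right) - 2 = - 7 \left(3 + 2\right) - 2 = \left(-7\right) 5 - 2 = -35 - 2 = -37$)
$I{\left(l,V \right)} = -37 - 3 V$ ($I{\left(l,V \right)} = \left(1 - 4\right) V - 37 = - 3 V - 37 = -37 - 3 V$)
$I{\left(72,r{\left(6 \right)} \right)} - 48420 = \left(-37 - 3 \sqrt{2} \sqrt{6}\right) - 48420 = \left(-37 - 3 \cdot 2 \sqrt{3}\right) - 48420 = \left(-37 - 6 \sqrt{3}\right) - 48420 = -48457 - 6 \sqrt{3}$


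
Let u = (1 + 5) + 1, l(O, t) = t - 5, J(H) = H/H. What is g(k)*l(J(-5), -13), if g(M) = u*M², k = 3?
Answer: -1134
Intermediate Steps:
J(H) = 1
l(O, t) = -5 + t
u = 7 (u = 6 + 1 = 7)
g(M) = 7*M²
g(k)*l(J(-5), -13) = (7*3²)*(-5 - 13) = (7*9)*(-18) = 63*(-18) = -1134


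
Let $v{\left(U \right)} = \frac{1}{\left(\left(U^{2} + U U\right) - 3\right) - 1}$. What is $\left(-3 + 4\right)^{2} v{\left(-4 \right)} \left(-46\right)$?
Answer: $- \frac{23}{14} \approx -1.6429$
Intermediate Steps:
$v{\left(U \right)} = \frac{1}{-4 + 2 U^{2}}$ ($v{\left(U \right)} = \frac{1}{\left(\left(U^{2} + U^{2}\right) - 3\right) - 1} = \frac{1}{\left(2 U^{2} - 3\right) - 1} = \frac{1}{\left(-3 + 2 U^{2}\right) - 1} = \frac{1}{-4 + 2 U^{2}}$)
$\left(-3 + 4\right)^{2} v{\left(-4 \right)} \left(-46\right) = \left(-3 + 4\right)^{2} \frac{1}{2 \left(-2 + \left(-4\right)^{2}\right)} \left(-46\right) = 1^{2} \frac{1}{2 \left(-2 + 16\right)} \left(-46\right) = 1 \frac{1}{2 \cdot 14} \left(-46\right) = 1 \cdot \frac{1}{2} \cdot \frac{1}{14} \left(-46\right) = 1 \cdot \frac{1}{28} \left(-46\right) = \frac{1}{28} \left(-46\right) = - \frac{23}{14}$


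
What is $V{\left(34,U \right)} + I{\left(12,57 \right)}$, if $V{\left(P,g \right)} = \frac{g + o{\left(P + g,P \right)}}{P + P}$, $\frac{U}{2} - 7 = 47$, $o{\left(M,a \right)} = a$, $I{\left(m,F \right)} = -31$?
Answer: $- \frac{983}{34} \approx -28.912$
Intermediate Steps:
$U = 108$ ($U = 14 + 2 \cdot 47 = 14 + 94 = 108$)
$V{\left(P,g \right)} = \frac{P + g}{2 P}$ ($V{\left(P,g \right)} = \frac{g + P}{P + P} = \frac{P + g}{2 P}$)
$V{\left(34,U \right)} + I{\left(12,57 \right)} = \frac{34 + 108}{2 \cdot 34} - 31 = \frac{1}{2} \cdot \frac{1}{34} \cdot 142 - 31 = \frac{71}{34} - 31 = - \frac{983}{34}$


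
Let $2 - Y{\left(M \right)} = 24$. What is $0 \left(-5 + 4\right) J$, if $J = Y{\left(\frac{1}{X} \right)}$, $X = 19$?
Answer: $0$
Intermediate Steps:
$Y{\left(M \right)} = -22$ ($Y{\left(M \right)} = 2 - 24 = -22$)
$J = -22$
$0 \left(-5 + 4\right) J = 0 \left(-5 + 4\right) \left(-22\right) = 0 \left(-1\right) \left(-22\right) = 0 \left(-22\right) = 0$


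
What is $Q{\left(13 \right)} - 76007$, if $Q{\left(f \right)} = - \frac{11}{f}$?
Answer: $- \frac{988102}{13} \approx -76008.0$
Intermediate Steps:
$Q{\left(13 \right)} - 76007 = - \frac{11}{13} - 76007 = - \frac{988102}{13}$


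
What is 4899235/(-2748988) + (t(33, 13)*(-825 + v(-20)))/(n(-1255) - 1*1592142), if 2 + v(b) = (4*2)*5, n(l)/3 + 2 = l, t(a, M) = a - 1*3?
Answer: -234965127875/132943808668 ≈ -1.7674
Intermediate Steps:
t(a, M) = -3 + a (t(a, M) = a - 3 = -3 + a)
n(l) = -6 + 3*l
v(b) = 38 (v(b) = -2 + (4*2)*5 = -2 + 8*5 = -2 + 40 = 38)
4899235/(-2748988) + (t(33, 13)*(-825 + v(-20)))/(n(-1255) - 1*1592142) = 4899235/(-2748988) + ((-3 + 33)*(-825 + 38))/((-6 + 3*(-1255)) - 1*1592142) = 4899235*(-1/2748988) + (30*(-787))/((-6 - 3765) - 1592142) = -445385/249908 - 23610/(-3771 - 1592142) = -445385/249908 - 23610/(-1595913) = -445385/249908 - 23610*(-1/1595913) = -445385/249908 + 7870/531971 = -234965127875/132943808668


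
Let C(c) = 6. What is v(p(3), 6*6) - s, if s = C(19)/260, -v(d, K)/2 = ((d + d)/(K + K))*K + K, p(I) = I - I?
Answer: -9363/130 ≈ -72.023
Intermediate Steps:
p(I) = 0
v(d, K) = -2*K - 2*d (v(d, K) = -2*(((d + d)/(K + K))*K + K) = -2*(((2*d)/((2*K)))*K + K) = -2*(((2*d)*(1/(2*K)))*K + K) = -2*((d/K)*K + K) = -2*(d + K) = -2*(K + d) = -2*K - 2*d)
s = 3/130 (s = 6/260 = 6*(1/260) = 3/130 ≈ 0.023077)
v(p(3), 6*6) - s = (-12*6 - 2*0) - 1*3/130 = (-2*36 + 0) - 3/130 = (-72 + 0) - 3/130 = -72 - 3/130 = -9363/130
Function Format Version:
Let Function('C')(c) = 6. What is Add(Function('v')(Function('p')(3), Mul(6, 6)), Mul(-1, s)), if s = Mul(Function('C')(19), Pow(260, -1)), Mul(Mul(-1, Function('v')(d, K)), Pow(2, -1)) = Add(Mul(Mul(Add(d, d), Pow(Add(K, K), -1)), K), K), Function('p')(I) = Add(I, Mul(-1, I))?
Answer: Rational(-9363, 130) ≈ -72.023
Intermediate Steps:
Function('p')(I) = 0
Function('v')(d, K) = Add(Mul(-2, K), Mul(-2, d)) (Function('v')(d, K) = Mul(-2, Add(Mul(Mul(Add(d, d), Pow(Add(K, K), -1)), K), K)) = Mul(-2, Add(Mul(Mul(Mul(2, d), Pow(Mul(2, K), -1)), K), K)) = Mul(-2, Add(Mul(Mul(Mul(2, d), Mul(Rational(1, 2), Pow(K, -1))), K), K)) = Mul(-2, Add(Mul(Mul(d, Pow(K, -1)), K), K)) = Mul(-2, Add(d, K)) = Mul(-2, Add(K, d)) = Add(Mul(-2, K), Mul(-2, d)))
s = Rational(3, 130) (s = Mul(6, Pow(260, -1)) = Mul(6, Rational(1, 260)) = Rational(3, 130) ≈ 0.023077)
Add(Function('v')(Function('p')(3), Mul(6, 6)), Mul(-1, s)) = Add(Add(Mul(-2, Mul(6, 6)), Mul(-2, 0)), Mul(-1, Rational(3, 130))) = Add(Add(Mul(-2, 36), 0), Rational(-3, 130)) = Add(Add(-72, 0), Rational(-3, 130)) = Add(-72, Rational(-3, 130)) = Rational(-9363, 130)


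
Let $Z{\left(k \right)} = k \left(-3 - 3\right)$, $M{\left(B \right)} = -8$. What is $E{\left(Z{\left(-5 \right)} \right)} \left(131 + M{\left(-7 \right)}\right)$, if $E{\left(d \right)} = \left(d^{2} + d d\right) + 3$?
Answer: $221769$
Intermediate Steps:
$Z{\left(k \right)} = - 6 k$ ($Z{\left(k \right)} = k \left(-6\right) = - 6 k$)
$E{\left(d \right)} = 3 + 2 d^{2}$ ($E{\left(d \right)} = \left(d^{2} + d^{2}\right) + 3 = 2 d^{2} + 3 = 3 + 2 d^{2}$)
$E{\left(Z{\left(-5 \right)} \right)} \left(131 + M{\left(-7 \right)}\right) = \left(3 + 2 \left(\left(-6\right) \left(-5\right)\right)^{2}\right) \left(131 - 8\right) = \left(3 + 2 \cdot 30^{2}\right) 123 = \left(3 + 2 \cdot 900\right) 123 = \left(3 + 1800\right) 123 = 1803 \cdot 123 = 221769$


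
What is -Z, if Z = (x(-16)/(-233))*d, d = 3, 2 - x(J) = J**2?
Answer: -762/233 ≈ -3.2704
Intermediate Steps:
x(J) = 2 - J**2
Z = 762/233 (Z = ((2 - 1*(-16)**2)/(-233))*3 = ((2 - 1*256)*(-1/233))*3 = ((2 - 256)*(-1/233))*3 = -254*(-1/233)*3 = (254/233)*3 = 762/233 ≈ 3.2704)
-Z = -1*762/233 = -762/233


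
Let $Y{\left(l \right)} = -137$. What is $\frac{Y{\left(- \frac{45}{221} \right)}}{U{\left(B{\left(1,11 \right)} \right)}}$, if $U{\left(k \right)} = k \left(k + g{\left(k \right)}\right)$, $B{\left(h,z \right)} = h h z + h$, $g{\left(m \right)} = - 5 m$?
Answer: $\frac{137}{576} \approx 0.23785$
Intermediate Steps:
$B{\left(h,z \right)} = h + z h^{2}$ ($B{\left(h,z \right)} = h^{2} z + h = z h^{2} + h = h + z h^{2}$)
$U{\left(k \right)} = - 4 k^{2}$ ($U{\left(k \right)} = k \left(k - 5 k\right) = k \left(- 4 k\right) = - 4 k^{2}$)
$\frac{Y{\left(- \frac{45}{221} \right)}}{U{\left(B{\left(1,11 \right)} \right)}} = - \frac{137}{\left(-4\right) \left(1 \left(1 + 1 \cdot 11\right)\right)^{2}} = - \frac{137}{\left(-4\right) \left(1 \left(1 + 11\right)\right)^{2}} = - \frac{137}{\left(-4\right) \left(1 \cdot 12\right)^{2}} = - \frac{137}{\left(-4\right) 12^{2}} = - \frac{137}{\left(-4\right) 144} = - \frac{137}{-576} = \left(-137\right) \left(- \frac{1}{576}\right) = \frac{137}{576}$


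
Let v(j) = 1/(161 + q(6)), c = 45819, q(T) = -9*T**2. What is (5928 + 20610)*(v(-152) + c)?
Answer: 198198946848/163 ≈ 1.2159e+9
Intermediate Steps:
v(j) = -1/163 (v(j) = 1/(161 - 9*6**2) = 1/(161 - 9*36) = 1/(161 - 324) = 1/(-163) = -1/163)
(5928 + 20610)*(v(-152) + c) = (5928 + 20610)*(-1/163 + 45819) = 26538*(7468496/163) = 198198946848/163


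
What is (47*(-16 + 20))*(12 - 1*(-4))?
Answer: 3008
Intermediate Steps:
(47*(-16 + 20))*(12 - 1*(-4)) = (47*4)*(12 + 4) = 188*16 = 3008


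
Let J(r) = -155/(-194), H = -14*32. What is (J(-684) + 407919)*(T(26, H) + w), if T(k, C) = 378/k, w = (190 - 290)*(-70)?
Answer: 7216372918349/2522 ≈ 2.8614e+9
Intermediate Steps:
H = -448
w = 7000 (w = -100*(-70) = 7000)
J(r) = 155/194 (J(r) = -155*(-1/194) = 155/194)
(J(-684) + 407919)*(T(26, H) + w) = (155/194 + 407919)*(378/26 + 7000) = 79136441*(378*(1/26) + 7000)/194 = 79136441*(189/13 + 7000)/194 = (79136441/194)*(91189/13) = 7216372918349/2522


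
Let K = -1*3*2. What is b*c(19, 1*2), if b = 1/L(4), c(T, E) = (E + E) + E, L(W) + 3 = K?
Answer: -⅔ ≈ -0.66667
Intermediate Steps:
K = -6 (K = -3*2 = -6)
L(W) = -9 (L(W) = -3 - 6 = -9)
c(T, E) = 3*E (c(T, E) = 2*E + E = 3*E)
b = -⅑ (b = 1/(-9) = -⅑ ≈ -0.11111)
b*c(19, 1*2) = -1*2/3 = -2/3 = -⅑*6 = -⅔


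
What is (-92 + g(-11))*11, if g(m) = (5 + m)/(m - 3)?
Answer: -7051/7 ≈ -1007.3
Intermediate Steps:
g(m) = (5 + m)/(-3 + m)
(-92 + g(-11))*11 = (-92 + (5 - 11)/(-3 - 11))*11 = (-92 - 6/(-14))*11 = (-92 - 1/14*(-6))*11 = (-92 + 3/7)*11 = -641/7*11 = -7051/7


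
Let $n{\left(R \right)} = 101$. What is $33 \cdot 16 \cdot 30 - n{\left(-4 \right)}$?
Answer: $15739$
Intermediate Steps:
$33 \cdot 16 \cdot 30 - n{\left(-4 \right)} = 33 \cdot 16 \cdot 30 - 101 = 528 \cdot 30 - 101 = 15840 - 101 = 15739$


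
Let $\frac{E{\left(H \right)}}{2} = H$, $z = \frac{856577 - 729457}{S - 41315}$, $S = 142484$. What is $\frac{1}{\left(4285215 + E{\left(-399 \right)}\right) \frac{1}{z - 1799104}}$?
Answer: $- \frac{182013425456}{433450183473} \approx -0.41992$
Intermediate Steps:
$z = \frac{127120}{101169}$ ($z = \frac{856577 - 729457}{142484 - 41315} = \frac{127120}{101169} \approx 1.2565$)
$E{\left(H \right)} = 2 H$
$\frac{1}{\left(4285215 + E{\left(-399 \right)}\right) \frac{1}{z - 1799104}} = \frac{1}{\left(4285215 + 2 \left(-399\right)\right) \frac{1}{\frac{127120}{101169} - 1799104}} = \frac{1}{\left(4285215 - 798\right) \frac{1}{- \frac{182013425456}{101169}}} = \frac{1}{4284417 \left(- \frac{101169}{182013425456}\right)} = \frac{1}{- \frac{433450183473}{182013425456}} = - \frac{182013425456}{433450183473}$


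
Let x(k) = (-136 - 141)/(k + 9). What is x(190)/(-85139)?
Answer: 277/16942661 ≈ 1.6349e-5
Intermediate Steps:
x(k) = -277/(9 + k)
x(190)/(-85139) = -277/(9 + 190)/(-85139) = -277/199*(-1/85139) = 277/16942661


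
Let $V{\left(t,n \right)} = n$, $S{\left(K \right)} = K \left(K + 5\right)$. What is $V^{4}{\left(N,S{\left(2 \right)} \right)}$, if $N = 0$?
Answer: $38416$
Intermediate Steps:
$S{\left(K \right)} = K \left(5 + K\right)$
$V^{4}{\left(N,S{\left(2 \right)} \right)} = \left(2 \left(5 + 2\right)\right)^{4} = \left(2 \cdot 7\right)^{4} = 14^{4} = 38416$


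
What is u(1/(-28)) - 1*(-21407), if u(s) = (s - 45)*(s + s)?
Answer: 8392805/392 ≈ 21410.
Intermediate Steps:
u(s) = 2*s*(-45 + s) (u(s) = (-45 + s)*(2*s) = 2*s*(-45 + s))
u(1/(-28)) - 1*(-21407) = 2*(-45 + 1/(-28))/(-28) - 1*(-21407) = 2*(-1/28)*(-45 - 1/28) + 21407 = 2*(-1/28)*(-1261/28) + 21407 = 1261/392 + 21407 = 8392805/392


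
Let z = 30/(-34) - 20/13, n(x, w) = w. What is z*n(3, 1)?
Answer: -535/221 ≈ -2.4208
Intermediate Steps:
z = -535/221 (z = 30*(-1/34) - 20*1/13 = -15/17 - 20/13 = -535/221 ≈ -2.4208)
z*n(3, 1) = -535/221*1 = -535/221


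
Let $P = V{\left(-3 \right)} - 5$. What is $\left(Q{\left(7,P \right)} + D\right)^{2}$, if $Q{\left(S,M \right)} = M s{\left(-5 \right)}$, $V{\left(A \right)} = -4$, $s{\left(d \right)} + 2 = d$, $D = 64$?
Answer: $16129$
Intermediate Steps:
$s{\left(d \right)} = -2 + d$
$P = -9$ ($P = -4 - 5 = -9$)
$Q{\left(S,M \right)} = - 7 M$ ($Q{\left(S,M \right)} = M \left(-2 - 5\right) = M \left(-7\right) = - 7 M$)
$\left(Q{\left(7,P \right)} + D\right)^{2} = \left(\left(-7\right) \left(-9\right) + 64\right)^{2} = \left(63 + 64\right)^{2} = 127^{2} = 16129$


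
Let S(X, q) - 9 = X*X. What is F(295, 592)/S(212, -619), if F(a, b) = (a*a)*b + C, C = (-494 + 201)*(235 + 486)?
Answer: 51307547/44953 ≈ 1141.4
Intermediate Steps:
S(X, q) = 9 + X² (S(X, q) = 9 + X*X = 9 + X²)
C = -211253 (C = -293*721 = -211253)
F(a, b) = -211253 + b*a² (F(a, b) = (a*a)*b - 211253 = a²*b - 211253 = b*a² - 211253 = -211253 + b*a²)
F(295, 592)/S(212, -619) = (-211253 + 592*295²)/(9 + 212²) = (-211253 + 592*87025)/(9 + 44944) = (-211253 + 51518800)/44953 = 51307547*(1/44953) = 51307547/44953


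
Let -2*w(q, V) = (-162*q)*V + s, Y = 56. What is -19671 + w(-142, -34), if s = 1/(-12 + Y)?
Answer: 32682935/88 ≈ 3.7140e+5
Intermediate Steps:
s = 1/44 (s = 1/(-12 + 56) = 1/44 ≈ 0.022727)
w(q, V) = -1/88 + 81*V*q (w(q, V) = -((-162*q)*V + 1/44)/2 = -(-162*V*q + 1/44)/2 = -(1/44 - 162*V*q)/2 = -1/88 + 81*V*q)
-19671 + w(-142, -34) = -19671 + (-1/88 + 81*(-34)*(-142)) = -19671 + (-1/88 + 391068) = -19671 + 34413983/88 = 32682935/88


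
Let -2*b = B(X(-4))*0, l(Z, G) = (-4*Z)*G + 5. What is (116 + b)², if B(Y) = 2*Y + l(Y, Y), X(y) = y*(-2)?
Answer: 13456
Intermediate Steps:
X(y) = -2*y
l(Z, G) = 5 - 4*G*Z (l(Z, G) = -4*G*Z + 5 = 5 - 4*G*Z)
B(Y) = 5 - 4*Y² + 2*Y (B(Y) = 2*Y + (5 - 4*Y*Y) = 2*Y + (5 - 4*Y²) = 5 - 4*Y² + 2*Y)
b = 0 (b = -(5 - 4*(-2*(-4))² + 2*(-2*(-4)))*0/2 = -(5 - 4*8² + 2*8)*0/2 = -(5 - 4*64 + 16)*0/2 = -(5 - 256 + 16)*0/2 = -(-235)*0/2 = -½*0 = 0)
(116 + b)² = (116 + 0)² = 116² = 13456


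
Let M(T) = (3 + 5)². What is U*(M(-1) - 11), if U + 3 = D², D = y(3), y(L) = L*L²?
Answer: 38478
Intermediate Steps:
y(L) = L³
D = 27 (D = 3³ = 27)
M(T) = 64 (M(T) = 8² = 64)
U = 726 (U = -3 + 27² = -3 + 729 = 726)
U*(M(-1) - 11) = 726*(64 - 11) = 726*53 = 38478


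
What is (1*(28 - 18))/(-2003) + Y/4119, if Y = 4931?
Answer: 9835603/8250357 ≈ 1.1921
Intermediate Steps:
(1*(28 - 18))/(-2003) + Y/4119 = (1*(28 - 18))/(-2003) + 4931/4119 = (1*10)*(-1/2003) + 4931*(1/4119) = 10*(-1/2003) + 4931/4119 = -10/2003 + 4931/4119 = 9835603/8250357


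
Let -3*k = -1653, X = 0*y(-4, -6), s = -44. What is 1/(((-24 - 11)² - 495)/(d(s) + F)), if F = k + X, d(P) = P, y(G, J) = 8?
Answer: 507/730 ≈ 0.69452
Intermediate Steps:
X = 0 (X = 0*8 = 0)
k = 551 (k = -⅓*(-1653) = 551)
F = 551 (F = 551 + 0 = 551)
1/(((-24 - 11)² - 495)/(d(s) + F)) = 1/(((-24 - 11)² - 495)/(-44 + 551)) = 1/(((-35)² - 495)/507) = 1/((1225 - 495)*(1/507)) = 1/(730*(1/507)) = 1/(730/507) = 507/730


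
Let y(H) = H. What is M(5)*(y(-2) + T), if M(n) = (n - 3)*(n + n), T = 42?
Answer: 800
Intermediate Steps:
M(n) = 2*n*(-3 + n) (M(n) = (-3 + n)*(2*n) = 2*n*(-3 + n))
M(5)*(y(-2) + T) = (2*5*(-3 + 5))*(-2 + 42) = (2*5*2)*40 = 20*40 = 800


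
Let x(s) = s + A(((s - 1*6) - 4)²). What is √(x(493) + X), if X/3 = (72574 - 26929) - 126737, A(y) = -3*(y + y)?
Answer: I*√1642517 ≈ 1281.6*I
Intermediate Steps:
A(y) = -6*y
x(s) = s - 6*(-10 + s)² (x(s) = s - 6*((s - 1*6) - 4)² = s - 6*((s - 6) - 4)² = s - 6*((-6 + s) - 4)² = s - 6*(-10 + s)²)
X = -243276 (X = 3*((72574 - 26929) - 126737) = 3*(45645 - 126737) = 3*(-81092) = -243276)
√(x(493) + X) = √((493 - 6*(-10 + 493)²) - 243276) = √((493 - 6*483²) - 243276) = √((493 - 6*233289) - 243276) = √((493 - 1399734) - 243276) = √(-1399241 - 243276) = √(-1642517) = I*√1642517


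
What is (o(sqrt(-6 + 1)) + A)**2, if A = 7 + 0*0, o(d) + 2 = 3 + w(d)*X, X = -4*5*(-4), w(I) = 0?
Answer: 64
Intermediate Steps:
X = 80 (X = -20*(-4) = 80)
o(d) = 1 (o(d) = -2 + (3 + 0*80) = -2 + (3 + 0) = -2 + 3 = 1)
A = 7 (A = 7 + 0 = 7)
(o(sqrt(-6 + 1)) + A)**2 = (1 + 7)**2 = 8**2 = 64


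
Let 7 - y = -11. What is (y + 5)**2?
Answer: 529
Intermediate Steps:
y = 18 (y = 7 - 1*(-11) = 7 + 11 = 18)
(y + 5)**2 = (18 + 5)**2 = 23**2 = 529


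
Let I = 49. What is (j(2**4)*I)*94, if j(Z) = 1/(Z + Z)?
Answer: 2303/16 ≈ 143.94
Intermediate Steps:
j(Z) = 1/(2*Z)
(j(2**4)*I)*94 = ((1/(2*(2**4)))*49)*94 = (((1/2)/16)*49)*94 = (((1/2)*(1/16))*49)*94 = ((1/32)*49)*94 = (49/32)*94 = 2303/16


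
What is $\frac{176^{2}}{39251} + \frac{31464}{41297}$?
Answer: $\frac{2514209336}{1620948547} \approx 1.5511$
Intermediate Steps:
$\frac{176^{2}}{39251} + \frac{31464}{41297} = 30976 \cdot \frac{1}{39251} + 31464 \cdot \frac{1}{41297} = \frac{30976}{39251} + \frac{31464}{41297} = \frac{2514209336}{1620948547}$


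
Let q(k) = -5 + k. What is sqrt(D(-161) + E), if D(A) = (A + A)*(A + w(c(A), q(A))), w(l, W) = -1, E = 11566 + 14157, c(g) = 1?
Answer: sqrt(77887) ≈ 279.08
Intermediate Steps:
E = 25723
D(A) = 2*A*(-1 + A) (D(A) = (A + A)*(A - 1) = (2*A)*(-1 + A) = 2*A*(-1 + A))
sqrt(D(-161) + E) = sqrt(2*(-161)*(-1 - 161) + 25723) = sqrt(2*(-161)*(-162) + 25723) = sqrt(52164 + 25723) = sqrt(77887)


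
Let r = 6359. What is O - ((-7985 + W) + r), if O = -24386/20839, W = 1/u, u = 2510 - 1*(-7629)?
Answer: 343304775253/211286621 ≈ 1624.8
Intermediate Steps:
u = 10139 (u = 2510 + 7629 = 10139)
W = 1/10139 ≈ 9.8629e-5
O = -24386/20839 (O = -24386*1/20839 = -24386/20839 ≈ -1.1702)
O - ((-7985 + W) + r) = -24386/20839 - ((-7985 + 1/10139) + 6359) = -24386/20839 - (-80959914/10139 + 6359) = -24386/20839 - 1*(-16486013/10139) = -24386/20839 + 16486013/10139 = 343304775253/211286621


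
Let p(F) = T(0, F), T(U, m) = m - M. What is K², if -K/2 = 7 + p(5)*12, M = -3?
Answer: 42436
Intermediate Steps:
T(U, m) = 3 + m (T(U, m) = m - 1*(-3) = m + 3 = 3 + m)
p(F) = 3 + F
K = -206 (K = -2*(7 + (3 + 5)*12) = -2*(7 + 8*12) = -2*(7 + 96) = -2*103 = -206)
K² = (-206)² = 42436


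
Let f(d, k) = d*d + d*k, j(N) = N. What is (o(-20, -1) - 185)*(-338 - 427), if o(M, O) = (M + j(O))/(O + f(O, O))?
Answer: 157590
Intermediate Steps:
f(d, k) = d**2 + d*k
o(M, O) = (M + O)/(O + 2*O**2) (o(M, O) = (M + O)/(O + O*(O + O)) = (M + O)/(O + O*(2*O)) = (M + O)/(O + 2*O**2))
(o(-20, -1) - 185)*(-338 - 427) = ((-20 - 1)/((-1)*(1 + 2*(-1))) - 185)*(-338 - 427) = (-1*(-21)/(1 - 2) - 185)*(-765) = (-1*(-21)/(-1) - 185)*(-765) = (-1*(-1)*(-21) - 185)*(-765) = (-21 - 185)*(-765) = -206*(-765) = 157590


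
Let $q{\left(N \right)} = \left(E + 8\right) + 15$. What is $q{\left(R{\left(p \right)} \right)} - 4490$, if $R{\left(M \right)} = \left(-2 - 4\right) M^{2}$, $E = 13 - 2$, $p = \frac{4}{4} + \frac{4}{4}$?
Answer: $-4456$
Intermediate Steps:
$p = 2$ ($p = 4 \cdot \frac{1}{4} + 4 \cdot \frac{1}{4} = 1 + 1 = 2$)
$E = 11$ ($E = 13 - 2 = 11$)
$R{\left(M \right)} = - 6 M^{2}$
$q{\left(N \right)} = 34$ ($q{\left(N \right)} = \left(11 + 8\right) + 15 = 19 + 15 = 34$)
$q{\left(R{\left(p \right)} \right)} - 4490 = 34 - 4490 = -4456$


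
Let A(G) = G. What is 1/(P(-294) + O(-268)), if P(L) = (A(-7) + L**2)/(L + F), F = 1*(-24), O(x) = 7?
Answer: -318/84203 ≈ -0.0037766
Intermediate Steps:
F = -24
P(L) = (-7 + L**2)/(-24 + L) (P(L) = (-7 + L**2)/(L - 24) = (-7 + L**2)/(-24 + L))
1/(P(-294) + O(-268)) = 1/((-7 + (-294)**2)/(-24 - 294) + 7) = 1/((-7 + 86436)/(-318) + 7) = 1/(-1/318*86429 + 7) = 1/(-86429/318 + 7) = 1/(-84203/318) = -318/84203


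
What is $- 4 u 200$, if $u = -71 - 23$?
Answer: $75200$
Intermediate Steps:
$u = -94$ ($u = -71 - 23 = -94$)
$- 4 u 200 = \left(-4\right) \left(-94\right) 200 = 376 \cdot 200 = 75200$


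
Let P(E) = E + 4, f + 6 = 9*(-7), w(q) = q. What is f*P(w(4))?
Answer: -552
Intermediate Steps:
f = -69 (f = -6 + 9*(-7) = -6 - 63 = -69)
P(E) = 4 + E
f*P(w(4)) = -69*(4 + 4) = -69*8 = -552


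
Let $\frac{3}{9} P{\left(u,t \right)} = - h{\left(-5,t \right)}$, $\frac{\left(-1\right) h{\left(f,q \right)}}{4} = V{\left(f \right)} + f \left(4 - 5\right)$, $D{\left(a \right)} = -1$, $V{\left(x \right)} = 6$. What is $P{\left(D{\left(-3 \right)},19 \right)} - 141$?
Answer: $-9$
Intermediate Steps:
$h{\left(f,q \right)} = -24 + 4 f$ ($h{\left(f,q \right)} = - 4 \left(6 + f \left(4 - 5\right)\right) = - 4 \left(6 + f \left(-1\right)\right) = - 4 \left(6 - f\right) = -24 + 4 f$)
$P{\left(u,t \right)} = 132$ ($P{\left(u,t \right)} = 3 \left(- (-24 + 4 \left(-5\right))\right) = 3 \left(- (-24 - 20)\right) = 3 \left(\left(-1\right) \left(-44\right)\right) = 3 \cdot 44 = 132$)
$P{\left(D{\left(-3 \right)},19 \right)} - 141 = 132 - 141 = -9$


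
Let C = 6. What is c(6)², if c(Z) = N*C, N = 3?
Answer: 324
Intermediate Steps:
c(Z) = 18 (c(Z) = 3*6 = 18)
c(6)² = 18² = 324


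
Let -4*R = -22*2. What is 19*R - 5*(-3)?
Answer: 224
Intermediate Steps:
R = 11 (R = -(-11)*2/2 = -¼*(-44) = 11)
19*R - 5*(-3) = 19*11 - 5*(-3) = 209 + 15 = 224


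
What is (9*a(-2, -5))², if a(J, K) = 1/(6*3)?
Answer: ¼ ≈ 0.25000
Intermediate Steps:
a(J, K) = 1/18
(9*a(-2, -5))² = (9*(1/18))² = (½)² = ¼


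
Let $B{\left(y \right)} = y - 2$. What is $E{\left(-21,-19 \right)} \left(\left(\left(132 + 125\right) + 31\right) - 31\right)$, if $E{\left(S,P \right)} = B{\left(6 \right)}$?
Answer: $1028$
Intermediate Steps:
$B{\left(y \right)} = -2 + y$
$E{\left(S,P \right)} = 4$ ($E{\left(S,P \right)} = -2 + 6 = 4$)
$E{\left(-21,-19 \right)} \left(\left(\left(132 + 125\right) + 31\right) - 31\right) = 4 \left(\left(\left(132 + 125\right) + 31\right) - 31\right) = 4 \left(\left(257 + 31\right) - 31\right) = 4 \left(288 - 31\right) = 4 \cdot 257 = 1028$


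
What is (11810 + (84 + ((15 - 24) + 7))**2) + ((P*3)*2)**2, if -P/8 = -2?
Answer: 27750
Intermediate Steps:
P = 16 (P = -8*(-2) = 16)
(11810 + (84 + ((15 - 24) + 7))**2) + ((P*3)*2)**2 = (11810 + (84 + ((15 - 24) + 7))**2) + ((16*3)*2)**2 = (11810 + (84 + (-9 + 7))**2) + (48*2)**2 = (11810 + (84 - 2)**2) + 96**2 = (11810 + 82**2) + 9216 = (11810 + 6724) + 9216 = 18534 + 9216 = 27750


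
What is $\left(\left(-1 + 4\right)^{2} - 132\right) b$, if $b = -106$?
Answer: $13038$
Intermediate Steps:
$\left(\left(-1 + 4\right)^{2} - 132\right) b = \left(\left(-1 + 4\right)^{2} - 132\right) \left(-106\right) = \left(3^{2} - 132\right) \left(-106\right) = \left(9 - 132\right) \left(-106\right) = \left(-123\right) \left(-106\right) = 13038$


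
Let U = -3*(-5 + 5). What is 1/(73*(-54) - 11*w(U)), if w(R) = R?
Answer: -1/3942 ≈ -0.00025368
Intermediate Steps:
U = 0 (U = -3*0 = 0)
1/(73*(-54) - 11*w(U)) = 1/(73*(-54) - 11*0) = 1/(-3942 + 0) = 1/(-3942) = -1/3942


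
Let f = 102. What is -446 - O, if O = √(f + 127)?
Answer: -446 - √229 ≈ -461.13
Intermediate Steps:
O = √229 (O = √(102 + 127) = √229 ≈ 15.133)
-446 - O = -446 - √229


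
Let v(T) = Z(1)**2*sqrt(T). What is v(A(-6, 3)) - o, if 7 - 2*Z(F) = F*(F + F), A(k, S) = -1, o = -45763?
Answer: 45763 + 25*I/4 ≈ 45763.0 + 6.25*I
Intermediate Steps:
Z(F) = 7/2 - F**2 (Z(F) = 7/2 - F*(F + F)/2 = 7/2 - F*2*F/2 = 7/2 - F**2)
v(T) = 25*sqrt(T)/4 (v(T) = (7/2 - 1*1**2)**2*sqrt(T) = (7/2 - 1*1)**2*sqrt(T) = (7/2 - 1)**2*sqrt(T) = (5/2)**2*sqrt(T) = 25*sqrt(T)/4)
v(A(-6, 3)) - o = 25*sqrt(-1)/4 - 1*(-45763) = 25*I/4 + 45763 = 45763 + 25*I/4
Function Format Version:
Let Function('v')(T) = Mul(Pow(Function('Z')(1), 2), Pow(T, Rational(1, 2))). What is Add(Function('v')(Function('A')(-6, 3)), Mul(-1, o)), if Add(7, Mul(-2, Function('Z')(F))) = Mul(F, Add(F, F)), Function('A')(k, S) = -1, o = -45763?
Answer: Add(45763, Mul(Rational(25, 4), I)) ≈ Add(45763., Mul(6.2500, I))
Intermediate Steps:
Function('Z')(F) = Add(Rational(7, 2), Mul(-1, Pow(F, 2))) (Function('Z')(F) = Add(Rational(7, 2), Mul(Rational(-1, 2), Mul(F, Add(F, F)))) = Add(Rational(7, 2), Mul(Rational(-1, 2), Mul(F, Mul(2, F)))) = Add(Rational(7, 2), Mul(Rational(-1, 2), Mul(2, Pow(F, 2)))) = Add(Rational(7, 2), Mul(-1, Pow(F, 2))))
Function('v')(T) = Mul(Rational(25, 4), Pow(T, Rational(1, 2))) (Function('v')(T) = Mul(Pow(Add(Rational(7, 2), Mul(-1, Pow(1, 2))), 2), Pow(T, Rational(1, 2))) = Mul(Pow(Add(Rational(7, 2), Mul(-1, 1)), 2), Pow(T, Rational(1, 2))) = Mul(Pow(Add(Rational(7, 2), -1), 2), Pow(T, Rational(1, 2))) = Mul(Pow(Rational(5, 2), 2), Pow(T, Rational(1, 2))) = Mul(Rational(25, 4), Pow(T, Rational(1, 2))))
Add(Function('v')(Function('A')(-6, 3)), Mul(-1, o)) = Add(Mul(Rational(25, 4), Pow(-1, Rational(1, 2))), Mul(-1, -45763)) = Add(Mul(Rational(25, 4), I), 45763) = Add(45763, Mul(Rational(25, 4), I))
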